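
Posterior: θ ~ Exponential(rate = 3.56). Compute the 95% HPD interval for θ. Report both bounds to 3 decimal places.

The exponential density is strictly decreasing on [0, ∞), so the HPD interval is anchored at 0: [0, q] with P(θ ≤ q) = 0.95.
q = −ln(1 − 0.95) / 3.56 = 2.9957 / 3.56 = 0.841.

[0.000, 0.841]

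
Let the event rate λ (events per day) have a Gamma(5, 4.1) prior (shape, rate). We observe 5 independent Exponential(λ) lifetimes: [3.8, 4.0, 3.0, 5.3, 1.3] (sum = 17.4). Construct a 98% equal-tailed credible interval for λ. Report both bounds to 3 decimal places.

Posterior: Gamma(5+5, 4.1+17.4) = Gamma(10, 21.5) (shape, rate).
Equal-tailed 98% interval: Gamma(10, 21.5) quantiles at 0.01 and 0.99.
Posterior mean ≈ 0.465, SD ≈ 0.147; a Normal approximation gives roughly [0.123, 0.807].
Exact: lower = 0.192; upper = 0.874.

[0.192, 0.874]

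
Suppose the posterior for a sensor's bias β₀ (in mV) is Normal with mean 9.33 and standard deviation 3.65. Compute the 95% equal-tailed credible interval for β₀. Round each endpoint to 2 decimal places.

The posterior is symmetric, so the 95% equal-tailed interval is β₀ = 9.33 ± z·3.65 with z = 1.960.
Half-width: 1.960 × 3.65 = 7.15.
9.33 − 7.15 = 2.18; 9.33 + 7.15 = 16.48.

[2.18, 16.48]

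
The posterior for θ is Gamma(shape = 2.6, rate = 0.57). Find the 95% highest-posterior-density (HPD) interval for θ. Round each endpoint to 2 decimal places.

The posterior is unimodal and skewed, so the HPD interval has equal density at both endpoints and is the shortest 95% interval.
Solving f(0.31) = f(10.10) with F(10.10) − F(0.31) = 0.95 gives [0.31, 10.10].
For comparison, the equal-tailed interval is [0.80, 11.54]; the HPD is narrower and shifted toward the mode.

[0.31, 10.10]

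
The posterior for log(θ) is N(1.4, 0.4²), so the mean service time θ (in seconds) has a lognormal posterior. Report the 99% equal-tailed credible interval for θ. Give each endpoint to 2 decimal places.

[1.45, 11.36]

On the log scale the 99% interval is 1.4 ± 2.576 × 0.4 = [0.3697, 2.4303].
Exponentiate: [e^0.3697, e^2.4303] = [1.45, 11.36].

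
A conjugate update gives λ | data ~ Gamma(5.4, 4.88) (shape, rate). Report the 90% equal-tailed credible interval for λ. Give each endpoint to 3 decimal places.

Posterior: Gamma(shape 5.4, rate 4.88).
Equal-tailed 90% interval: Gamma(5.4, 4.88) quantiles at 0.05 and 0.95.
Posterior mean ≈ 1.107, SD ≈ 0.476; a Normal approximation gives roughly [0.323, 1.890].
Exact: lower = 0.456; upper = 1.988.

[0.456, 1.988]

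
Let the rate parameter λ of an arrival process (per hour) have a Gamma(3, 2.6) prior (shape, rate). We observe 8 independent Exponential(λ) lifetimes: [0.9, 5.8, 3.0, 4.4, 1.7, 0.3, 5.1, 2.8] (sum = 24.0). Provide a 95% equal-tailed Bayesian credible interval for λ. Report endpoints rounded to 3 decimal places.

Posterior: Gamma(3+8, 2.6+24.0) = Gamma(11, 26.6) (shape, rate).
Equal-tailed 95% interval: Gamma(11, 26.6) quantiles at 0.025 and 0.975.
Posterior mean ≈ 0.414, SD ≈ 0.125; a Normal approximation gives roughly [0.169, 0.658].
Exact: lower = 0.206; upper = 0.691.

[0.206, 0.691]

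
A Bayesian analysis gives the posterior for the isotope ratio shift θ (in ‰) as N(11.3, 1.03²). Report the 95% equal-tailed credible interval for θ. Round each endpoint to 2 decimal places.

[9.28, 13.32]

The posterior is symmetric, so the 95% equal-tailed interval is θ = 11.3 ± z·1.03 with z = 1.960.
Half-width: 1.960 × 1.03 = 2.02.
11.3 − 2.02 = 9.28; 11.3 + 2.02 = 13.32.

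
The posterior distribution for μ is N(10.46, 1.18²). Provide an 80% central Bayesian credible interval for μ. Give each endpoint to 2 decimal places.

The posterior is symmetric, so the 80% equal-tailed interval is μ = 10.46 ± z·1.18 with z = 1.282.
Half-width: 1.282 × 1.18 = 1.51.
10.46 − 1.51 = 8.95; 10.46 + 1.51 = 11.97.

[8.95, 11.97]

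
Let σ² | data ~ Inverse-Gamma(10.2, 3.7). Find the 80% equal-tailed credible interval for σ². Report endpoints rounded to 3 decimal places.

Inverse-Gamma(10.2, 3.7) quantiles: F⁻¹(0.1) and F⁻¹(0.9).
Equivalently, 1/σ² ~ Gamma(10.2, rate = 3.7); invert its 0.9 and 0.1 quantiles.
Posterior mean ≈ 0.402, SD ≈ 0.140; a Normal approximation gives roughly [0.222, 0.582].
Exact: lower = 0.256; upper = 0.580.

[0.256, 0.580]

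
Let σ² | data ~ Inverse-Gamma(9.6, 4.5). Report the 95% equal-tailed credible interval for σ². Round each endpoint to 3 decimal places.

[0.272, 0.995]

Inverse-Gamma(9.6, 4.5) quantiles: F⁻¹(0.025) and F⁻¹(0.975).
Equivalently, 1/σ² ~ Gamma(9.6, rate = 4.5); invert its 0.975 and 0.025 quantiles.
Posterior mean ≈ 0.523, SD ≈ 0.190; a Normal approximation gives roughly [0.151, 0.895].
Exact: lower = 0.272; upper = 0.995.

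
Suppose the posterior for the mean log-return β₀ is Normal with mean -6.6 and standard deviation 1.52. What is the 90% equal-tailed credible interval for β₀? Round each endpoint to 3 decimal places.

[-9.100, -4.100]

The posterior is symmetric, so the 90% equal-tailed interval is β₀ = -6.6 ± z·1.52 with z = 1.645.
Half-width: 1.645 × 1.52 = 2.500.
-6.6 − 2.500 = -9.100; -6.6 + 2.500 = -4.100.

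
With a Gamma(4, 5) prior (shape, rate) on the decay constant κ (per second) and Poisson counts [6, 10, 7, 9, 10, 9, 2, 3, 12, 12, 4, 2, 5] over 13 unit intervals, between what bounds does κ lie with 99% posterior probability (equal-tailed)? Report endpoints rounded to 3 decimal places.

[3.987, 6.777]

Posterior: Gamma(4+91, 5+13) = Gamma(95, 18) (shape, rate).
Equal-tailed 99% interval: Gamma(95, 18) quantiles at 0.005 and 0.995.
Posterior mean ≈ 5.278, SD ≈ 0.541; a Normal approximation gives roughly [3.883, 6.673].
Exact: lower = 3.987; upper = 6.777.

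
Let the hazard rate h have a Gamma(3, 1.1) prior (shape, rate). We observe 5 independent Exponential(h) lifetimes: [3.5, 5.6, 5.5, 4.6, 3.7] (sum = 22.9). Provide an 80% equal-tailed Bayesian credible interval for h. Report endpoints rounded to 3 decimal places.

Posterior: Gamma(3+5, 1.1+22.9) = Gamma(8, 24.0) (shape, rate).
Equal-tailed 80% interval: Gamma(8, 24.0) quantiles at 0.1 and 0.9.
Posterior mean ≈ 0.333, SD ≈ 0.118; a Normal approximation gives roughly [0.182, 0.484].
Exact: lower = 0.194; upper = 0.490.

[0.194, 0.490]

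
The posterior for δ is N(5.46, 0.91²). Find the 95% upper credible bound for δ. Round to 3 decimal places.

Need U with P(δ ≤ U) = 0.95: U = 5.46 + z_{0.05}·0.91.
z = 1.645; U = 5.46 + 1.645 × 0.91 = 6.957.

6.957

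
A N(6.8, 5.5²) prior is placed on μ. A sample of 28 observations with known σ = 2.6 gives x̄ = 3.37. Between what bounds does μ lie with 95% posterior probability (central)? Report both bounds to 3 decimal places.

[2.438, 4.356]

Posterior precision = 1/5.5² + 28/2.6² = 0.0331 + 4.1420 = 4.1751, so posterior SD = 0.4894.
Posterior mean = (6.8/5.5² + 28·3.37/2.6²) / 4.1751 = 3.3972.
Interval: 3.3972 ± 1.960 × 0.4894 → [2.438, 4.356].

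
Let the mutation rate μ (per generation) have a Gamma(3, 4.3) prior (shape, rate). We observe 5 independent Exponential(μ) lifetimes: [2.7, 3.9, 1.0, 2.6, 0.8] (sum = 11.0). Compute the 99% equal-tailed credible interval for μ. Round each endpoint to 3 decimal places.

Posterior: Gamma(3+5, 4.3+11.0) = Gamma(8, 15.3) (shape, rate).
Equal-tailed 99% interval: Gamma(8, 15.3) quantiles at 0.005 and 0.995.
Posterior mean ≈ 0.523, SD ≈ 0.185; a Normal approximation gives roughly [0.047, 0.999].
Exact: lower = 0.168; upper = 1.120.

[0.168, 1.120]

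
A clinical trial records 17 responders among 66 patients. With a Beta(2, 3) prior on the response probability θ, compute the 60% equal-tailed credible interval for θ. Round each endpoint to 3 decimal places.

[0.223, 0.311]

Posterior: Beta(2+17, 3+49) = Beta(19, 52).
Equal-tailed 60% interval: the 0.2 and 0.8 quantiles of Beta(19, 52).
Posterior mean ≈ 0.268, SD ≈ 0.052; a Normal approximation gives roughly [0.224, 0.312].
Exact: F⁻¹(0.2) = 0.223; F⁻¹(0.8) = 0.311.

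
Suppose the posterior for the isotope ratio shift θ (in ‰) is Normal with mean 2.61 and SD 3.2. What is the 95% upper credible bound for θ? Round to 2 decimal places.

Need U with P(θ ≤ U) = 0.95: U = 2.61 + z_{0.05}·3.2.
z = 1.645; U = 2.61 + 1.645 × 3.2 = 7.87.

7.87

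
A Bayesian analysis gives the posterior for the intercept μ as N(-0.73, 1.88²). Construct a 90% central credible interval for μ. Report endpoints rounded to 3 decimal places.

The posterior is symmetric, so the 90% equal-tailed interval is μ = -0.73 ± z·1.88 with z = 1.645.
Half-width: 1.645 × 1.88 = 3.092.
-0.73 − 3.092 = -3.822; -0.73 + 3.092 = 2.362.

[-3.822, 2.362]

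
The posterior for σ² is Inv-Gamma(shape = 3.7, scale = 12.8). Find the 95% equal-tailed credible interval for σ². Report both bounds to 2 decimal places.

Inverse-Gamma(3.7, 12.8) quantiles: F⁻¹(0.025) and F⁻¹(0.975).
Equivalently, 1/σ² ~ Gamma(3.7, rate = 12.8); invert its 0.975 and 0.025 quantiles.
Posterior mean ≈ 4.74, SD ≈ 3.64; a Normal approximation gives roughly [-2.39, 11.87].
Exact: lower = 1.54; upper = 13.60.

[1.54, 13.60]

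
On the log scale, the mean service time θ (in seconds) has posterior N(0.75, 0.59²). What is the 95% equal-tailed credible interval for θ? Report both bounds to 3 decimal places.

[0.666, 6.729]

On the log scale the 95% interval is 0.75 ± 1.960 × 0.59 = [-0.4064, 1.9064].
Exponentiate: [e^-0.4064, e^1.9064] = [0.666, 6.729].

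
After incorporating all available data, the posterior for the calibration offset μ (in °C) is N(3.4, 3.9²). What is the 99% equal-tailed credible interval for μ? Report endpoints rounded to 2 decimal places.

The posterior is symmetric, so the 99% equal-tailed interval is μ = 3.4 ± z·3.9 with z = 2.576.
Half-width: 2.576 × 3.9 = 10.05.
3.4 − 10.05 = -6.65; 3.4 + 10.05 = 13.45.

[-6.65, 13.45]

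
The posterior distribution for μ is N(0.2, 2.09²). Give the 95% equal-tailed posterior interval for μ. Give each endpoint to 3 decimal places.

The posterior is symmetric, so the 95% equal-tailed interval is μ = 0.2 ± z·2.09 with z = 1.960.
Half-width: 1.960 × 2.09 = 4.096.
0.2 − 4.096 = -3.896; 0.2 + 4.096 = 4.296.

[-3.896, 4.296]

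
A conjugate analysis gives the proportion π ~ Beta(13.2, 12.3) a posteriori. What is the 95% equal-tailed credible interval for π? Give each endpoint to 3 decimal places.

Posterior: Beta(13.2, 12.3).
Equal-tailed 95% interval: the 0.025 and 0.975 quantiles of Beta(13.2, 12.3).
Posterior mean ≈ 0.518, SD ≈ 0.097; a Normal approximation gives roughly [0.327, 0.708].
Exact: F⁻¹(0.025) = 0.328; F⁻¹(0.975) = 0.705.

[0.328, 0.705]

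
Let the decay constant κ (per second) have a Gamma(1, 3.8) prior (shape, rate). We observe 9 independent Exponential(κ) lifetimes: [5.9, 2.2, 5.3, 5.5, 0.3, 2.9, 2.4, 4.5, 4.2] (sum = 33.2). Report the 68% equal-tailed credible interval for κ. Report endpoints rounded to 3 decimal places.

[0.187, 0.354]

Posterior: Gamma(1+9, 3.8+33.2) = Gamma(10, 37.0) (shape, rate).
Equal-tailed 68% interval: Gamma(10, 37.0) quantiles at 0.16 and 0.84.
Posterior mean ≈ 0.270, SD ≈ 0.085; a Normal approximation gives roughly [0.185, 0.355].
Exact: lower = 0.187; upper = 0.354.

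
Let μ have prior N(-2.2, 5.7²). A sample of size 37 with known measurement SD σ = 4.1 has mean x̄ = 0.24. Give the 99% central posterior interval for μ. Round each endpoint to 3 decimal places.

[-1.518, 1.931]

Posterior precision = 1/5.7² + 37/4.1² = 0.0308 + 2.2011 = 2.2318, so posterior SD = 0.6694.
Posterior mean = (-2.2/5.7² + 37·0.24/4.1²) / 2.2318 = 0.2064.
Interval: 0.2064 ± 2.576 × 0.6694 → [-1.518, 1.931].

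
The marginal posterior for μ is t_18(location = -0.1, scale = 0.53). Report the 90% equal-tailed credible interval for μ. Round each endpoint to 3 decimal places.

[-1.019, 0.819]

The t_18 distribution is symmetric; the 90% interval is -0.1 ± t·0.53 with t_{0.95,18} = 1.734.
Half-width: 1.734 × 0.53 = 0.919.
-0.1 − 0.919 = -1.019; -0.1 + 0.919 = 0.819.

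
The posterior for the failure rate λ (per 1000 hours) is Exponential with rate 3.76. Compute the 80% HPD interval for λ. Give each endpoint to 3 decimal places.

[0.000, 0.428]

The exponential density is strictly decreasing on [0, ∞), so the HPD interval is anchored at 0: [0, q] with P(λ ≤ q) = 0.80.
q = −ln(1 − 0.80) / 3.76 = 1.6094 / 3.76 = 0.428.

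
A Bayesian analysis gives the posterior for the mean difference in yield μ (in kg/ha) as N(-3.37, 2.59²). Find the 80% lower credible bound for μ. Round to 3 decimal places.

-5.550

Need L with P(μ ≥ L) = 0.80: L = -3.37 − z_{0.2}·2.59.
z = 0.842; L = -3.37 − 0.842 × 2.59 = -5.550.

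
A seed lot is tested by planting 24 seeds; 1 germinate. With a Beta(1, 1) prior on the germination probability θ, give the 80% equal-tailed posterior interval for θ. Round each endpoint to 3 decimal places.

[0.021, 0.147]

Posterior: Beta(1+1, 1+23) = Beta(2, 24).
Equal-tailed 80% interval: the 0.1 and 0.9 quantiles of Beta(2, 24).
Posterior mean ≈ 0.077, SD ≈ 0.051; a Normal approximation gives roughly [0.011, 0.143].
Exact: F⁻¹(0.1) = 0.021; F⁻¹(0.9) = 0.147.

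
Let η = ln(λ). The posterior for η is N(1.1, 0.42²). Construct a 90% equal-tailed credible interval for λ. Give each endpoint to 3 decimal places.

On the log scale the 90% interval is 1.1 ± 1.645 × 0.42 = [0.4092, 1.7908].
Exponentiate: [e^0.4092, e^1.7908] = [1.506, 5.994].

[1.506, 5.994]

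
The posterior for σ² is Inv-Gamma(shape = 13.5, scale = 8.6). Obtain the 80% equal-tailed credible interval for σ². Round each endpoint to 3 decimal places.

[0.468, 0.950]

Inverse-Gamma(13.5, 8.6) quantiles: F⁻¹(0.1) and F⁻¹(0.9).
Equivalently, 1/σ² ~ Gamma(13.5, rate = 8.6); invert its 0.9 and 0.1 quantiles.
Posterior mean ≈ 0.688, SD ≈ 0.203; a Normal approximation gives roughly [0.428, 0.948].
Exact: lower = 0.468; upper = 0.950.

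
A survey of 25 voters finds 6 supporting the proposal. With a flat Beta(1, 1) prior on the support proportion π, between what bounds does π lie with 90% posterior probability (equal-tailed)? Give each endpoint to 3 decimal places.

Posterior: Beta(1+6, 1+19) = Beta(7, 20).
Equal-tailed 90% interval: the 0.05 and 0.95 quantiles of Beta(7, 20).
Posterior mean ≈ 0.259, SD ≈ 0.083; a Normal approximation gives roughly [0.123, 0.395].
Exact: F⁻¹(0.05) = 0.134; F⁻¹(0.95) = 0.405.

[0.134, 0.405]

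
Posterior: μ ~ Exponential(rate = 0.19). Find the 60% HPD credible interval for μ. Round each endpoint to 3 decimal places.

The exponential density is strictly decreasing on [0, ∞), so the HPD interval is anchored at 0: [0, q] with P(μ ≤ q) = 0.60.
q = −ln(1 − 0.60) / 0.19 = 0.9163 / 0.19 = 4.823.

[0.000, 4.823]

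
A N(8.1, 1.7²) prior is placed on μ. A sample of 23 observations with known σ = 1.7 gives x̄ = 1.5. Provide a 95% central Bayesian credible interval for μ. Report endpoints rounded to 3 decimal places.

[1.095, 2.455]

Posterior precision = 1/1.7² + 23/1.7² = 0.3460 + 7.9585 = 8.3045, so posterior SD = 0.3470.
Posterior mean = (8.1/1.7² + 23·1.5/1.7²) / 8.3045 = 1.7750.
Interval: 1.7750 ± 1.960 × 0.3470 → [1.095, 2.455].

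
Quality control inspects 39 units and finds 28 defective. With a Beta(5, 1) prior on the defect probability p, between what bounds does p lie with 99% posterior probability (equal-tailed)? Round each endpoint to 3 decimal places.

[0.550, 0.879]

Posterior: Beta(5+28, 1+11) = Beta(33, 12).
Equal-tailed 99% interval: the 0.005 and 0.995 quantiles of Beta(33, 12).
Posterior mean ≈ 0.733, SD ≈ 0.065; a Normal approximation gives roughly [0.565, 0.901].
Exact: F⁻¹(0.005) = 0.550; F⁻¹(0.995) = 0.879.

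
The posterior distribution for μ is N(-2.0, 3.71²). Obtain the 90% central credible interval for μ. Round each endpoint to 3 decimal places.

[-8.102, 4.102]

The posterior is symmetric, so the 90% equal-tailed interval is μ = -2.0 ± z·3.71 with z = 1.645.
Half-width: 1.645 × 3.71 = 6.102.
-2.0 − 6.102 = -8.102; -2.0 + 6.102 = 4.102.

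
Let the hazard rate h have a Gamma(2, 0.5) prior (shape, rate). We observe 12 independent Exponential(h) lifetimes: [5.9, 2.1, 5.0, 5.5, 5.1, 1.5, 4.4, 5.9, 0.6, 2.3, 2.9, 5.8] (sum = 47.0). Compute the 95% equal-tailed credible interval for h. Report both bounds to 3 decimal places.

[0.161, 0.468]

Posterior: Gamma(2+12, 0.5+47.0) = Gamma(14, 47.5) (shape, rate).
Equal-tailed 95% interval: Gamma(14, 47.5) quantiles at 0.025 and 0.975.
Posterior mean ≈ 0.295, SD ≈ 0.079; a Normal approximation gives roughly [0.140, 0.449].
Exact: lower = 0.161; upper = 0.468.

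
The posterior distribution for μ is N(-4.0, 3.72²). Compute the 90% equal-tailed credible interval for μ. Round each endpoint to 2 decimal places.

[-10.12, 2.12]

The posterior is symmetric, so the 90% equal-tailed interval is μ = -4.0 ± z·3.72 with z = 1.645.
Half-width: 1.645 × 3.72 = 6.12.
-4.0 − 6.12 = -10.12; -4.0 + 6.12 = 2.12.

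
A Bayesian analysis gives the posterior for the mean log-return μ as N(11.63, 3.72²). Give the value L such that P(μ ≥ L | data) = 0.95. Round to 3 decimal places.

5.511

Need L with P(μ ≥ L) = 0.95: L = 11.63 − z_{0.05}·3.72.
z = 1.645; L = 11.63 − 1.645 × 3.72 = 5.511.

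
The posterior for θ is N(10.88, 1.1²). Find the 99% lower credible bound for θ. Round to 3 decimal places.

Need L with P(θ ≥ L) = 0.99: L = 10.88 − z_{0.01}·1.1.
z = 2.326; L = 10.88 − 2.326 × 1.1 = 8.321.

8.321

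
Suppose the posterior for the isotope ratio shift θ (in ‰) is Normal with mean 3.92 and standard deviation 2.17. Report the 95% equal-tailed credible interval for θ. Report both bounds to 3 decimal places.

[-0.333, 8.173]

The posterior is symmetric, so the 95% equal-tailed interval is θ = 3.92 ± z·2.17 with z = 1.960.
Half-width: 1.960 × 2.17 = 4.253.
3.92 − 4.253 = -0.333; 3.92 + 4.253 = 8.173.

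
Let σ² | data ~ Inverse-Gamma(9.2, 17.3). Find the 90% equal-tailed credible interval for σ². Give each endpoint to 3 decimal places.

Inverse-Gamma(9.2, 17.3) quantiles: F⁻¹(0.05) and F⁻¹(0.95).
Equivalently, 1/σ² ~ Gamma(9.2, rate = 17.3); invert its 0.95 and 0.05 quantiles.
Posterior mean ≈ 2.110, SD ≈ 0.786; a Normal approximation gives roughly [0.816, 3.403].
Exact: lower = 1.178; upper = 3.574.

[1.178, 3.574]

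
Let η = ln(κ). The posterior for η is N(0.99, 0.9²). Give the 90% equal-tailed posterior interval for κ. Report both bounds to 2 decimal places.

[0.61, 11.83]

On the log scale the 90% interval is 0.99 ± 1.645 × 0.9 = [-0.4904, 2.4704].
Exponentiate: [e^-0.4904, e^2.4704] = [0.61, 11.83].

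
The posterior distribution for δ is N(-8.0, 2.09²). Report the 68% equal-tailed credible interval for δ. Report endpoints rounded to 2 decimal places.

The posterior is symmetric, so the 68% equal-tailed interval is δ = -8.0 ± z·2.09 with z = 0.994.
Half-width: 0.994 × 2.09 = 2.08.
-8.0 − 2.08 = -10.08; -8.0 + 2.08 = -5.92.

[-10.08, -5.92]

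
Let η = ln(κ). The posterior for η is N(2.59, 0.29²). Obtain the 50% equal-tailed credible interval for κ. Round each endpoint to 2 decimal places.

On the log scale the 50% interval is 2.59 ± 0.674 × 0.29 = [2.3944, 2.7856].
Exponentiate: [e^2.3944, e^2.7856] = [10.96, 16.21].

[10.96, 16.21]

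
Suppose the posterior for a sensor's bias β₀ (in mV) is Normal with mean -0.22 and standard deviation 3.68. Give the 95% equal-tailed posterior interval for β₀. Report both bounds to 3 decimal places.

[-7.433, 6.993]

The posterior is symmetric, so the 95% equal-tailed interval is β₀ = -0.22 ± z·3.68 with z = 1.960.
Half-width: 1.960 × 3.68 = 7.213.
-0.22 − 7.213 = -7.433; -0.22 + 7.213 = 6.993.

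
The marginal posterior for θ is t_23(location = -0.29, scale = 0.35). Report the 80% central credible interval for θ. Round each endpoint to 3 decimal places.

The t_23 distribution is symmetric; the 80% interval is -0.29 ± t·0.35 with t_{0.9,23} = 1.319.
Half-width: 1.319 × 0.35 = 0.462.
-0.29 − 0.462 = -0.752; -0.29 + 0.462 = 0.172.

[-0.752, 0.172]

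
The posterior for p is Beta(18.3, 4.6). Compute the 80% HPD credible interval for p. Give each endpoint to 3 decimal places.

[0.710, 0.914]

The posterior is unimodal and skewed, so the HPD interval has equal density at both endpoints and is the shortest 80% interval.
Solving f(0.710) = f(0.914) with F(0.914) − F(0.710) = 0.80 gives [0.710, 0.914].
For comparison, the equal-tailed interval is [0.688, 0.898]; the HPD is narrower and shifted toward the mode.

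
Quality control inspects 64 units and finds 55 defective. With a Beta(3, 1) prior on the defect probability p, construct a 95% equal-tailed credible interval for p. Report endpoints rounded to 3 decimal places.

Posterior: Beta(3+55, 1+9) = Beta(58, 10).
Equal-tailed 95% interval: the 0.025 and 0.975 quantiles of Beta(58, 10).
Posterior mean ≈ 0.853, SD ≈ 0.043; a Normal approximation gives roughly [0.769, 0.937].
Exact: F⁻¹(0.025) = 0.760; F⁻¹(0.975) = 0.926.

[0.760, 0.926]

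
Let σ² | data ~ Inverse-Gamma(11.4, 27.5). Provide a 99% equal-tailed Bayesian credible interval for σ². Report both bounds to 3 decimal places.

Inverse-Gamma(11.4, 27.5) quantiles: F⁻¹(0.005) and F⁻¹(0.995).
Equivalently, 1/σ² ~ Gamma(11.4, rate = 27.5); invert its 0.995 and 0.005 quantiles.
Posterior mean ≈ 2.644, SD ≈ 0.862; a Normal approximation gives roughly [0.423, 4.866].
Exact: lower = 1.253; upper = 6.020.

[1.253, 6.020]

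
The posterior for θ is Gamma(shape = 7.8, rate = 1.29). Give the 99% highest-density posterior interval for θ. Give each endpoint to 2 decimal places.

The posterior is unimodal and skewed, so the HPD interval has equal density at both endpoints and is the shortest 99% interval.
Solving f(1.59) = f(12.42) with F(12.42) − F(1.59) = 0.99 gives [1.59, 12.42].
For comparison, the equal-tailed interval is [1.91, 13.06]; the HPD is narrower and shifted toward the mode.

[1.59, 12.42]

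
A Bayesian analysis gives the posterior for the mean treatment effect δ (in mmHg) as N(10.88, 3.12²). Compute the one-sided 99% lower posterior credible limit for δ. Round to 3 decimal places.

3.622

Need L with P(δ ≥ L) = 0.99: L = 10.88 − z_{0.01}·3.12.
z = 2.326; L = 10.88 − 2.326 × 3.12 = 3.622.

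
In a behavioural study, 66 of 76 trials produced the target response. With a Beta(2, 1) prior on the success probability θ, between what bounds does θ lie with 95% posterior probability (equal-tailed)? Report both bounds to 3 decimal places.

[0.777, 0.927]

Posterior: Beta(2+66, 1+10) = Beta(68, 11).
Equal-tailed 95% interval: the 0.025 and 0.975 quantiles of Beta(68, 11).
Posterior mean ≈ 0.861, SD ≈ 0.039; a Normal approximation gives roughly [0.785, 0.937].
Exact: F⁻¹(0.025) = 0.777; F⁻¹(0.975) = 0.927.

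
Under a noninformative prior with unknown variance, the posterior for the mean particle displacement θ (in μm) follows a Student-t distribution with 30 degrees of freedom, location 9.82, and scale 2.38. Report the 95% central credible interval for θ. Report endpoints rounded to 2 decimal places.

The t_30 distribution is symmetric; the 95% interval is 9.82 ± t·2.38 with t_{0.975,30} = 2.042.
Half-width: 2.042 × 2.38 = 4.86.
9.82 − 4.86 = 4.96; 9.82 + 4.86 = 14.68.

[4.96, 14.68]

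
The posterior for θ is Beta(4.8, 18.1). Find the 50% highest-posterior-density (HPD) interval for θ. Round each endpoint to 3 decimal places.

The posterior is unimodal and skewed, so the HPD interval has equal density at both endpoints and is the shortest 50% interval.
Solving f(0.131) = f(0.242) with F(0.242) − F(0.131) = 0.50 gives [0.131, 0.242].
For comparison, the equal-tailed interval is [0.148, 0.262]; the HPD is narrower and shifted toward the mode.

[0.131, 0.242]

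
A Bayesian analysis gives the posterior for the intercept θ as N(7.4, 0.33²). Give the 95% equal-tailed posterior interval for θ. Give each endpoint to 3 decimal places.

[6.753, 8.047]

The posterior is symmetric, so the 95% equal-tailed interval is θ = 7.4 ± z·0.33 with z = 1.960.
Half-width: 1.960 × 0.33 = 0.647.
7.4 − 0.647 = 6.753; 7.4 + 0.647 = 8.047.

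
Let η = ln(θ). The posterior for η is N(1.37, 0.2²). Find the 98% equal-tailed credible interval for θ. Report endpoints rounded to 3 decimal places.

On the log scale the 98% interval is 1.37 ± 2.326 × 0.2 = [0.9047, 1.8353].
Exponentiate: [e^0.9047, e^1.8353] = [2.471, 6.267].

[2.471, 6.267]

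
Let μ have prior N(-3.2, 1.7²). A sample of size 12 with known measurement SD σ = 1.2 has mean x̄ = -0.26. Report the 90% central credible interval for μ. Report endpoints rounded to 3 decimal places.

Posterior precision = 1/1.7² + 12/1.2² = 0.3460 + 8.3333 = 8.6794, so posterior SD = 0.3394.
Posterior mean = (-3.2/1.7² + 12·-0.26/1.2²) / 8.6794 = -0.3772.
Interval: -0.3772 ± 1.645 × 0.3394 → [-0.936, 0.181].

[-0.936, 0.181]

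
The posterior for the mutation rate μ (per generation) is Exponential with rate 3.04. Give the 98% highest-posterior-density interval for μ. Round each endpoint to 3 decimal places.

The exponential density is strictly decreasing on [0, ∞), so the HPD interval is anchored at 0: [0, q] with P(μ ≤ q) = 0.98.
q = −ln(1 − 0.98) / 3.04 = 3.9120 / 3.04 = 1.287.

[0.000, 1.287]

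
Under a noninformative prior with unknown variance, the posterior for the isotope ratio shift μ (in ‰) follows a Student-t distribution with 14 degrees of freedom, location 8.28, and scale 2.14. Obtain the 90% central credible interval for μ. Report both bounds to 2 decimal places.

[4.51, 12.05]

The t_14 distribution is symmetric; the 90% interval is 8.28 ± t·2.14 with t_{0.95,14} = 1.761.
Half-width: 1.761 × 2.14 = 3.77.
8.28 − 3.77 = 4.51; 8.28 + 3.77 = 12.05.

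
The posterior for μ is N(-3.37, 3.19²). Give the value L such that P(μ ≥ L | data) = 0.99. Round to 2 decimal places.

-10.79

Need L with P(μ ≥ L) = 0.99: L = -3.37 − z_{0.01}·3.19.
z = 2.326; L = -3.37 − 2.326 × 3.19 = -10.79.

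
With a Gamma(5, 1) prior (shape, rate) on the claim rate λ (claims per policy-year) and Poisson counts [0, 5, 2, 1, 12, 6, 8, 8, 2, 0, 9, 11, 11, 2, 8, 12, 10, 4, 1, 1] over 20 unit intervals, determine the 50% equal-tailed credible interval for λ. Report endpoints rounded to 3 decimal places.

[5.262, 5.959]

Posterior: Gamma(5+113, 1+20) = Gamma(118, 21) (shape, rate).
Equal-tailed 50% interval: Gamma(118, 21) quantiles at 0.25 and 0.75.
Posterior mean ≈ 5.619, SD ≈ 0.517; a Normal approximation gives roughly [5.270, 5.968].
Exact: lower = 5.262; upper = 5.959.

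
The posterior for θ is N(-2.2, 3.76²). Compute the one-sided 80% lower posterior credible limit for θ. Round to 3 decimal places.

-5.364

Need L with P(θ ≥ L) = 0.80: L = -2.2 − z_{0.2}·3.76.
z = 0.842; L = -2.2 − 0.842 × 3.76 = -5.364.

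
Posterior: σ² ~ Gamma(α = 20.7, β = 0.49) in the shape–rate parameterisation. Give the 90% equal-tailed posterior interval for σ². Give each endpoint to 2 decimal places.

[28.22, 58.59]

Posterior: Gamma(shape 20.7, rate 0.49).
Equal-tailed 90% interval: Gamma(20.7, 0.49) quantiles at 0.05 and 0.95.
Posterior mean ≈ 42.24, SD ≈ 9.29; a Normal approximation gives roughly [26.97, 57.52].
Exact: lower = 28.22; upper = 58.59.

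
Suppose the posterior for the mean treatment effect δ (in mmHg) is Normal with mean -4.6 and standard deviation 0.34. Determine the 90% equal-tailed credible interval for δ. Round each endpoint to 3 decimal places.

The posterior is symmetric, so the 90% equal-tailed interval is δ = -4.6 ± z·0.34 with z = 1.645.
Half-width: 1.645 × 0.34 = 0.559.
-4.6 − 0.559 = -5.159; -4.6 + 0.559 = -4.041.

[-5.159, -4.041]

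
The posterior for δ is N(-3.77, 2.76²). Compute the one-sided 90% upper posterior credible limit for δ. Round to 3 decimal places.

Need U with P(δ ≤ U) = 0.90: U = -3.77 + z_{0.1}·2.76.
z = 1.282; U = -3.77 + 1.282 × 2.76 = -0.233.

-0.233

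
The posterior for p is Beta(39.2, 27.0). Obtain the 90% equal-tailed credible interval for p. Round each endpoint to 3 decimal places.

Posterior: Beta(39.2, 27.0).
Equal-tailed 90% interval: the 0.05 and 0.95 quantiles of Beta(39.2, 27.0).
Posterior mean ≈ 0.592, SD ≈ 0.060; a Normal approximation gives roughly [0.494, 0.691].
Exact: F⁻¹(0.05) = 0.492; F⁻¹(0.95) = 0.689.

[0.492, 0.689]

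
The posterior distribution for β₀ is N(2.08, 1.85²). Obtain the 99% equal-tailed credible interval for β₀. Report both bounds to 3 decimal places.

[-2.685, 6.845]

The posterior is symmetric, so the 99% equal-tailed interval is β₀ = 2.08 ± z·1.85 with z = 2.576.
Half-width: 2.576 × 1.85 = 4.765.
2.08 − 4.765 = -2.685; 2.08 + 4.765 = 6.845.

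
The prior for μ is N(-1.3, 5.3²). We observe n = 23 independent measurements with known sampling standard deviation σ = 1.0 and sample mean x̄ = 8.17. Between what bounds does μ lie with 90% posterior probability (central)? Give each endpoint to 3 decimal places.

Posterior precision = 1/5.3² + 23/1.0² = 0.0356 + 23.0000 = 23.0356, so posterior SD = 0.2084.
Posterior mean = (-1.3/5.3² + 23·8.17/1.0²) / 23.0356 = 8.1554.
Interval: 8.1554 ± 1.645 × 0.2084 → [7.813, 8.498].

[7.813, 8.498]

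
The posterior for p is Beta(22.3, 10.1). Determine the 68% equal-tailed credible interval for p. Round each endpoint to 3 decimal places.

[0.608, 0.769]

Posterior: Beta(22.3, 10.1).
Equal-tailed 68% interval: the 0.16 and 0.84 quantiles of Beta(22.3, 10.1).
Posterior mean ≈ 0.688, SD ≈ 0.080; a Normal approximation gives roughly [0.609, 0.768].
Exact: F⁻¹(0.16) = 0.608; F⁻¹(0.84) = 0.769.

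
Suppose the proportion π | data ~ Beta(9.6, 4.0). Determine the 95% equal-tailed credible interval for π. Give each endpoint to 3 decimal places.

[0.449, 0.906]

Posterior: Beta(9.6, 4.0).
Equal-tailed 95% interval: the 0.025 and 0.975 quantiles of Beta(9.6, 4.0).
Posterior mean ≈ 0.706, SD ≈ 0.119; a Normal approximation gives roughly [0.472, 0.940].
Exact: F⁻¹(0.025) = 0.449; F⁻¹(0.975) = 0.906.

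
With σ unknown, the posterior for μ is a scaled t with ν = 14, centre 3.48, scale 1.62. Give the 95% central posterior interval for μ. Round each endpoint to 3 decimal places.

[0.005, 6.955]

The t_14 distribution is symmetric; the 95% interval is 3.48 ± t·1.62 with t_{0.975,14} = 2.145.
Half-width: 2.145 × 1.62 = 3.475.
3.48 − 3.475 = 0.005; 3.48 + 3.475 = 6.955.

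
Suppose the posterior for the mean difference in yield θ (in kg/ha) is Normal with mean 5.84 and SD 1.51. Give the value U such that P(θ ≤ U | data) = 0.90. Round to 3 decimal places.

7.775

Need U with P(θ ≤ U) = 0.90: U = 5.84 + z_{0.1}·1.51.
z = 1.282; U = 5.84 + 1.282 × 1.51 = 7.775.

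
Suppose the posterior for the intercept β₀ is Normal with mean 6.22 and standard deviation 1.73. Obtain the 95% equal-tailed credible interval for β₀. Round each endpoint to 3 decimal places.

The posterior is symmetric, so the 95% equal-tailed interval is β₀ = 6.22 ± z·1.73 with z = 1.960.
Half-width: 1.960 × 1.73 = 3.391.
6.22 − 3.391 = 2.829; 6.22 + 3.391 = 9.611.

[2.829, 9.611]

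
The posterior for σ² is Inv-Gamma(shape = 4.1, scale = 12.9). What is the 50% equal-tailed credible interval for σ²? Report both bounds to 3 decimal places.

Inverse-Gamma(4.1, 12.9) quantiles: F⁻¹(0.25) and F⁻¹(0.75).
Equivalently, 1/σ² ~ Gamma(4.1, rate = 12.9); invert its 0.75 and 0.25 quantiles.
Posterior mean ≈ 4.161, SD ≈ 2.872; a Normal approximation gives roughly [2.224, 6.098].
Exact: lower = 2.468; upper = 4.928.

[2.468, 4.928]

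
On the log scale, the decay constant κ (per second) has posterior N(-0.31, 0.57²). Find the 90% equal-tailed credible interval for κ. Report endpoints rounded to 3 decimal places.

On the log scale the 90% interval is -0.31 ± 1.645 × 0.57 = [-1.2476, 0.6276].
Exponentiate: [e^-1.2476, e^0.6276] = [0.287, 1.873].

[0.287, 1.873]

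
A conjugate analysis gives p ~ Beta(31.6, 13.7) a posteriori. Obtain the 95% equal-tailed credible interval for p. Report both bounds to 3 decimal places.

[0.558, 0.821]

Posterior: Beta(31.6, 13.7).
Equal-tailed 95% interval: the 0.025 and 0.975 quantiles of Beta(31.6, 13.7).
Posterior mean ≈ 0.698, SD ≈ 0.068; a Normal approximation gives roughly [0.565, 0.830].
Exact: F⁻¹(0.025) = 0.558; F⁻¹(0.975) = 0.821.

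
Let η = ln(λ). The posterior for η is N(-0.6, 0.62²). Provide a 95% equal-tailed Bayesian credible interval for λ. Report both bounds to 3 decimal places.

On the log scale the 95% interval is -0.6 ± 1.960 × 0.62 = [-1.8152, 0.6152].
Exponentiate: [e^-1.8152, e^0.6152] = [0.163, 1.850].

[0.163, 1.850]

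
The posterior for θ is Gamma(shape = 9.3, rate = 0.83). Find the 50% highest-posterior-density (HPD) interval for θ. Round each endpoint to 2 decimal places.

[7.82, 12.55]

The posterior is unimodal and skewed, so the HPD interval has equal density at both endpoints and is the shortest 50% interval.
Solving f(7.82) = f(12.55) with F(12.55) − F(7.82) = 0.50 gives [7.82, 12.55].
For comparison, the equal-tailed interval is [8.56, 13.42]; the HPD is narrower and shifted toward the mode.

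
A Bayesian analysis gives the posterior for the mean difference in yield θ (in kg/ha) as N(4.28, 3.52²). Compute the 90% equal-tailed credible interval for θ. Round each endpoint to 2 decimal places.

[-1.51, 10.07]

The posterior is symmetric, so the 90% equal-tailed interval is θ = 4.28 ± z·3.52 with z = 1.645.
Half-width: 1.645 × 3.52 = 5.79.
4.28 − 5.79 = -1.51; 4.28 + 5.79 = 10.07.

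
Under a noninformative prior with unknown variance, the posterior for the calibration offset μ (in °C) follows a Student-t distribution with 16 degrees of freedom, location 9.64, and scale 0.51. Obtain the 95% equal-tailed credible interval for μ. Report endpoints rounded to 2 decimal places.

[8.56, 10.72]

The t_16 distribution is symmetric; the 95% interval is 9.64 ± t·0.51 with t_{0.975,16} = 2.120.
Half-width: 2.120 × 0.51 = 1.08.
9.64 − 1.08 = 8.56; 9.64 + 1.08 = 10.72.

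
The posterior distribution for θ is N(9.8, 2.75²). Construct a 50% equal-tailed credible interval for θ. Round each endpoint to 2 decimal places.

[7.95, 11.65]

The posterior is symmetric, so the 50% equal-tailed interval is θ = 9.8 ± z·2.75 with z = 0.674.
Half-width: 0.674 × 2.75 = 1.85.
9.8 − 1.85 = 7.95; 9.8 + 1.85 = 11.65.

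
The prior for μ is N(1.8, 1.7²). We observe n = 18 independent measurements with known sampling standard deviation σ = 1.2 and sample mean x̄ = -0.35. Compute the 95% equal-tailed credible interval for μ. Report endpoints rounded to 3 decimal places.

[-0.839, 0.255]

Posterior precision = 1/1.7² + 18/1.2² = 0.3460 + 12.5000 = 12.8460, so posterior SD = 0.2790.
Posterior mean = (1.8/1.7² + 18·-0.35/1.2²) / 12.8460 = -0.2921.
Interval: -0.2921 ± 1.960 × 0.2790 → [-0.839, 0.255].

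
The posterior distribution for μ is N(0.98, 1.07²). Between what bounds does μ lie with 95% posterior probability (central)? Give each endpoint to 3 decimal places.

The posterior is symmetric, so the 95% equal-tailed interval is μ = 0.98 ± z·1.07 with z = 1.960.
Half-width: 1.960 × 1.07 = 2.097.
0.98 − 2.097 = -1.117; 0.98 + 2.097 = 3.077.

[-1.117, 3.077]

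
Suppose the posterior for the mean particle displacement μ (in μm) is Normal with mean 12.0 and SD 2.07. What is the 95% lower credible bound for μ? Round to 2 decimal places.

8.60

Need L with P(μ ≥ L) = 0.95: L = 12.0 − z_{0.05}·2.07.
z = 1.645; L = 12.0 − 1.645 × 2.07 = 8.60.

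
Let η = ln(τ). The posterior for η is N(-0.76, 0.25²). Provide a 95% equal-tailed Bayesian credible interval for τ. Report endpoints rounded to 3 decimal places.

On the log scale the 95% interval is -0.76 ± 1.960 × 0.25 = [-1.2500, -0.2700].
Exponentiate: [e^-1.2500, e^-0.2700] = [0.287, 0.763].

[0.287, 0.763]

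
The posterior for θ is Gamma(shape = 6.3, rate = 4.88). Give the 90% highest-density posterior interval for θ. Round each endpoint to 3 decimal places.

[0.476, 2.075]

The posterior is unimodal and skewed, so the HPD interval has equal density at both endpoints and is the shortest 90% interval.
Solving f(0.476) = f(2.075) with F(2.075) − F(0.476) = 0.90 gives [0.476, 2.075].
For comparison, the equal-tailed interval is [0.576, 2.237]; the HPD is narrower and shifted toward the mode.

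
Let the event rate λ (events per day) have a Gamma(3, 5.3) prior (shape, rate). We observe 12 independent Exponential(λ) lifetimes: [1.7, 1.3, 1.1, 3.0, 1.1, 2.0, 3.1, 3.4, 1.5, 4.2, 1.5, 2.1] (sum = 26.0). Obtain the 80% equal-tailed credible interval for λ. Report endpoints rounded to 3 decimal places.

Posterior: Gamma(3+12, 5.3+26.0) = Gamma(15, 31.3) (shape, rate).
Equal-tailed 80% interval: Gamma(15, 31.3) quantiles at 0.1 and 0.9.
Posterior mean ≈ 0.479, SD ≈ 0.124; a Normal approximation gives roughly [0.321, 0.638].
Exact: lower = 0.329; upper = 0.643.

[0.329, 0.643]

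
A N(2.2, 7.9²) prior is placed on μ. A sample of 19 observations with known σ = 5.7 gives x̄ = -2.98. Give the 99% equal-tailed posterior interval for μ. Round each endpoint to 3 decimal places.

[-6.165, 0.481]

Posterior precision = 1/7.9² + 19/5.7² = 0.0160 + 0.5848 = 0.6008, so posterior SD = 1.2901.
Posterior mean = (2.2/7.9² + 19·-2.98/5.7²) / 0.6008 = -2.8419.
Interval: -2.8419 ± 2.576 × 1.2901 → [-6.165, 0.481].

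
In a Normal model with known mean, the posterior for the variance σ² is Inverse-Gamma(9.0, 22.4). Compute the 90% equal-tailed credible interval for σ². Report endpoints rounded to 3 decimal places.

Inverse-Gamma(9.0, 22.4) quantiles: F⁻¹(0.05) and F⁻¹(0.95).
Equivalently, 1/σ² ~ Gamma(9.0, rate = 22.4); invert its 0.95 and 0.05 quantiles.
Posterior mean ≈ 2.800, SD ≈ 1.058; a Normal approximation gives roughly [1.059, 4.541].
Exact: lower = 1.552; upper = 4.771.

[1.552, 4.771]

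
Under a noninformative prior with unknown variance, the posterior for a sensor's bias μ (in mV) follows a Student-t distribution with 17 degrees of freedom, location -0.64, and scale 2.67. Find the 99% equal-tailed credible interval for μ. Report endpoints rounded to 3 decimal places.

[-8.378, 7.098]

The t_17 distribution is symmetric; the 99% interval is -0.64 ± t·2.67 with t_{0.995,17} = 2.898.
Half-width: 2.898 × 2.67 = 7.738.
-0.64 − 7.738 = -8.378; -0.64 + 7.738 = 7.098.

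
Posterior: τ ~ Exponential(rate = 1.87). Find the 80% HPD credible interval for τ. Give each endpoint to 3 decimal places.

The exponential density is strictly decreasing on [0, ∞), so the HPD interval is anchored at 0: [0, q] with P(τ ≤ q) = 0.80.
q = −ln(1 − 0.80) / 1.87 = 1.6094 / 1.87 = 0.861.

[0.000, 0.861]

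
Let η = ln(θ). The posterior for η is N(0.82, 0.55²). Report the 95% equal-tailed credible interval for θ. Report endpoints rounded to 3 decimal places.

[0.773, 6.672]

On the log scale the 95% interval is 0.82 ± 1.960 × 0.55 = [-0.2580, 1.8980].
Exponentiate: [e^-0.2580, e^1.8980] = [0.773, 6.672].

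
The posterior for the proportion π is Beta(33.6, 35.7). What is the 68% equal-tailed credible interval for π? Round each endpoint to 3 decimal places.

Posterior: Beta(33.6, 35.7).
Equal-tailed 68% interval: the 0.16 and 0.84 quantiles of Beta(33.6, 35.7).
Posterior mean ≈ 0.485, SD ≈ 0.060; a Normal approximation gives roughly [0.426, 0.544].
Exact: F⁻¹(0.16) = 0.425; F⁻¹(0.84) = 0.545.

[0.425, 0.545]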